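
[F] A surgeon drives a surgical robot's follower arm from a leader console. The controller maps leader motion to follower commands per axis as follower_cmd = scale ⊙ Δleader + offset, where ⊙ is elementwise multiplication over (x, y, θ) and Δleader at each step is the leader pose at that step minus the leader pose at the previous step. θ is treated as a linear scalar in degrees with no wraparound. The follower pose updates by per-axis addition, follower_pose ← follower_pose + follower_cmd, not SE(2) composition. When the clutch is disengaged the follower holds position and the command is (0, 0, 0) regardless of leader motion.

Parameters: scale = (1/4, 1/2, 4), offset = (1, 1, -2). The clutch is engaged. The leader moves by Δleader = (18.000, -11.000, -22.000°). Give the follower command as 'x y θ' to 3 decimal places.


axis x: 1/4·18.000 + 1 = 5.500
axis y: 1/2·-11.000 + 1 = -4.500
axis θ: 4·-22.000 + -2 = -90.000

5.500 -4.500 -90.000


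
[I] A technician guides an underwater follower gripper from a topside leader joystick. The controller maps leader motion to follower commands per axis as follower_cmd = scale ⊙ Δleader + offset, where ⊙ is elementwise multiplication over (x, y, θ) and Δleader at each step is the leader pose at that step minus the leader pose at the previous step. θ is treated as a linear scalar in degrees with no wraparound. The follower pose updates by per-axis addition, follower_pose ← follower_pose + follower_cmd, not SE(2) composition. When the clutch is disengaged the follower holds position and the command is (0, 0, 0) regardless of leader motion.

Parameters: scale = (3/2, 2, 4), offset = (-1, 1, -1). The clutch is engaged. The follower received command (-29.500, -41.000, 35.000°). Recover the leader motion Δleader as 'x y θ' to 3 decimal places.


axis x: (-29.500 − -1) / (3/2) = -19.000
axis y: (-41.000 − 1) / (2) = -21.000
axis θ: (35.000 − -1) / (4) = 9.000

-19.000 -21.000 9.000


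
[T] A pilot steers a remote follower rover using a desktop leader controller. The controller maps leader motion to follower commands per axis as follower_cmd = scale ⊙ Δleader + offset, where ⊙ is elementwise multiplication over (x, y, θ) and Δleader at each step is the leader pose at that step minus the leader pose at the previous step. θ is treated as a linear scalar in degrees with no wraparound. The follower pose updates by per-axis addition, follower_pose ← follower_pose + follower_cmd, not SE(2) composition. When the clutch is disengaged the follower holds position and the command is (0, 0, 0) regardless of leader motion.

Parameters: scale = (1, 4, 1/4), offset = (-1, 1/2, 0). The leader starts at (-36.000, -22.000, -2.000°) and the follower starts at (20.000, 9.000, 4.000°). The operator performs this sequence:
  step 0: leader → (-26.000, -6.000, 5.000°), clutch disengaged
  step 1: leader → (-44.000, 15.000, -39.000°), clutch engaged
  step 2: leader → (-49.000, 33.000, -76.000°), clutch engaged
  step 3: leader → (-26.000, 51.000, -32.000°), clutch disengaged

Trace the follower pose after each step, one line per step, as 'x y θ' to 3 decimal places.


20.000 9.000 4.000
1.000 93.500 -7.000
-5.000 166.000 -16.250
-5.000 166.000 -16.250

step 0: Δleader=(10.000, 16.000, 7.000°), disengaged; cmd=(0,0,0) → follower holds at (20.000, 9.000, 4.000°)
step 1: Δleader=(-18.000, 21.000, -44.000°), engaged; cmd=(-19.000, 84.500, -11.000°) → follower=(1.000, 93.500, -7.000°)
step 2: Δleader=(-5.000, 18.000, -37.000°), engaged; cmd=(-6.000, 72.500, -9.250°) → follower=(-5.000, 166.000, -16.250°)
step 3: Δleader=(23.000, 18.000, 44.000°), disengaged; cmd=(0,0,0) → follower holds at (-5.000, 166.000, -16.250°)


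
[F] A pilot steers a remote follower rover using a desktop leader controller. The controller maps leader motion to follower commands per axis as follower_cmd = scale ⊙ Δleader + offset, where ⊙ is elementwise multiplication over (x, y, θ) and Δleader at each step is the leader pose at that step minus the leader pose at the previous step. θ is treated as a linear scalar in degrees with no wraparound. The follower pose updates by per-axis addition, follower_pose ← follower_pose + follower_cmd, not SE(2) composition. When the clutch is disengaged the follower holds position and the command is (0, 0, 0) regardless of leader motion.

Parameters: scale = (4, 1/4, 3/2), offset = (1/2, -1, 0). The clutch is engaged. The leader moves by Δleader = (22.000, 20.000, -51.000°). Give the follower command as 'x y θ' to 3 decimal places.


88.500 4.000 -76.500

axis x: 4·22.000 + 1/2 = 88.500
axis y: 1/4·20.000 + -1 = 4.000
axis θ: 3/2·-51.000 + 0 = -76.500


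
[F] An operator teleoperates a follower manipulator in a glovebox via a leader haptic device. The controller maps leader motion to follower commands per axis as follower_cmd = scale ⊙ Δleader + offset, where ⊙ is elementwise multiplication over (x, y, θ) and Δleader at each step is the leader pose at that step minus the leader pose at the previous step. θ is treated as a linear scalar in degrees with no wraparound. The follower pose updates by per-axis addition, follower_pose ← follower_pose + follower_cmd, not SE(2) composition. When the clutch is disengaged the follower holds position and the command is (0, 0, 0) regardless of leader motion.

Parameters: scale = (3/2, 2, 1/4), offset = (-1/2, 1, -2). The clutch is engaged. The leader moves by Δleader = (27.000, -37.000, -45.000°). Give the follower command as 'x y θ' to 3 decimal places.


40.000 -73.000 -13.250

axis x: 3/2·27.000 + -1/2 = 40.000
axis y: 2·-37.000 + 1 = -73.000
axis θ: 1/4·-45.000 + -2 = -13.250


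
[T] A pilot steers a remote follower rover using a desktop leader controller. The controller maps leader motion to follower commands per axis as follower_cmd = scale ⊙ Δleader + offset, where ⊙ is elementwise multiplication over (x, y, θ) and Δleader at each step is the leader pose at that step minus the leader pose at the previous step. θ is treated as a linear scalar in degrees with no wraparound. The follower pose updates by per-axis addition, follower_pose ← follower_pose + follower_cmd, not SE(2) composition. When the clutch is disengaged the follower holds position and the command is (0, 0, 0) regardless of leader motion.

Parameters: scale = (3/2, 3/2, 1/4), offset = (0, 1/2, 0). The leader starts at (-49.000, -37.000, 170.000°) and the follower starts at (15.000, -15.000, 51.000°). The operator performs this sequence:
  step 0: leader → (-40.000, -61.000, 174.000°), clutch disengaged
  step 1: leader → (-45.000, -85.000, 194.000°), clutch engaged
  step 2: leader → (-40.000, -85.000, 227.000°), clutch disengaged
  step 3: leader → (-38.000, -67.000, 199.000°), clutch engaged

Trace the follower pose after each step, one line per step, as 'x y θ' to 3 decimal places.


step 0: Δleader=(9.000, -24.000, 4.000°), disengaged; cmd=(0,0,0) → follower holds at (15.000, -15.000, 51.000°)
step 1: Δleader=(-5.000, -24.000, 20.000°), engaged; cmd=(-7.500, -35.500, 5.000°) → follower=(7.500, -50.500, 56.000°)
step 2: Δleader=(5.000, 0.000, 33.000°), disengaged; cmd=(0,0,0) → follower holds at (7.500, -50.500, 56.000°)
step 3: Δleader=(2.000, 18.000, -28.000°), engaged; cmd=(3.000, 27.500, -7.000°) → follower=(10.500, -23.000, 49.000°)

15.000 -15.000 51.000
7.500 -50.500 56.000
7.500 -50.500 56.000
10.500 -23.000 49.000


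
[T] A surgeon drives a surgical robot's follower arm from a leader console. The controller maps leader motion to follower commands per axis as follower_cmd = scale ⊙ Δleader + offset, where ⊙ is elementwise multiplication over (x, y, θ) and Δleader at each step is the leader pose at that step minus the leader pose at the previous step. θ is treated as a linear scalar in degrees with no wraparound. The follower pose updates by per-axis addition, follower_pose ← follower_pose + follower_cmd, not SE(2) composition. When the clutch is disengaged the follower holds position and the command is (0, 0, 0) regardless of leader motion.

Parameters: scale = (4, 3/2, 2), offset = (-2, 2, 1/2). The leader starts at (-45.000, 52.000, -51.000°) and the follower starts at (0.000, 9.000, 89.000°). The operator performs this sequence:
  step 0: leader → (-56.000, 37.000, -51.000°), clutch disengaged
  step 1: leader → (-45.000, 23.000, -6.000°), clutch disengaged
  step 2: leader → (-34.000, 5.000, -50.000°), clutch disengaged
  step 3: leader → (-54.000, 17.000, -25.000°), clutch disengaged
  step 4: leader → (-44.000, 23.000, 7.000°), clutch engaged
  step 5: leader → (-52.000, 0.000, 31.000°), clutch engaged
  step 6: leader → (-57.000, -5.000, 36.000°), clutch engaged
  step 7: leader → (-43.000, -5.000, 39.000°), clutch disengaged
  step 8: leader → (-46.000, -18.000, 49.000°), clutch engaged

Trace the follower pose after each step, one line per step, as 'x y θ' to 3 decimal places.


step 0: Δleader=(-11.000, -15.000, 0.000°), disengaged; cmd=(0,0,0) → follower holds at (0.000, 9.000, 89.000°)
step 1: Δleader=(11.000, -14.000, 45.000°), disengaged; cmd=(0,0,0) → follower holds at (0.000, 9.000, 89.000°)
step 2: Δleader=(11.000, -18.000, -44.000°), disengaged; cmd=(0,0,0) → follower holds at (0.000, 9.000, 89.000°)
step 3: Δleader=(-20.000, 12.000, 25.000°), disengaged; cmd=(0,0,0) → follower holds at (0.000, 9.000, 89.000°)
step 4: Δleader=(10.000, 6.000, 32.000°), engaged; cmd=(38.000, 11.000, 64.500°) → follower=(38.000, 20.000, 153.500°)
step 5: Δleader=(-8.000, -23.000, 24.000°), engaged; cmd=(-34.000, -32.500, 48.500°) → follower=(4.000, -12.500, 202.000°)
step 6: Δleader=(-5.000, -5.000, 5.000°), engaged; cmd=(-22.000, -5.500, 10.500°) → follower=(-18.000, -18.000, 212.500°)
step 7: Δleader=(14.000, 0.000, 3.000°), disengaged; cmd=(0,0,0) → follower holds at (-18.000, -18.000, 212.500°)
step 8: Δleader=(-3.000, -13.000, 10.000°), engaged; cmd=(-14.000, -17.500, 20.500°) → follower=(-32.000, -35.500, 233.000°)

0.000 9.000 89.000
0.000 9.000 89.000
0.000 9.000 89.000
0.000 9.000 89.000
38.000 20.000 153.500
4.000 -12.500 202.000
-18.000 -18.000 212.500
-18.000 -18.000 212.500
-32.000 -35.500 233.000


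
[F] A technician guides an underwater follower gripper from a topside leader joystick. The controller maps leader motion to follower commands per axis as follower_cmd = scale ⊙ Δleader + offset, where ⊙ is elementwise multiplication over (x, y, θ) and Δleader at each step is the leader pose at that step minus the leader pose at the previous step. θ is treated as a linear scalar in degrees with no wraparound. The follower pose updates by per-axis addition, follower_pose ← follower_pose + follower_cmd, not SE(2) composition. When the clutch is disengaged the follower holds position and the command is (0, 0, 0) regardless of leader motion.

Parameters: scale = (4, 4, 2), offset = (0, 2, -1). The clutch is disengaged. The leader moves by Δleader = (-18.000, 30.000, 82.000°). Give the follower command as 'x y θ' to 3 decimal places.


0.000 0.000 0.000

clutch disengaged → follower holds; cmd = (0, 0, 0)


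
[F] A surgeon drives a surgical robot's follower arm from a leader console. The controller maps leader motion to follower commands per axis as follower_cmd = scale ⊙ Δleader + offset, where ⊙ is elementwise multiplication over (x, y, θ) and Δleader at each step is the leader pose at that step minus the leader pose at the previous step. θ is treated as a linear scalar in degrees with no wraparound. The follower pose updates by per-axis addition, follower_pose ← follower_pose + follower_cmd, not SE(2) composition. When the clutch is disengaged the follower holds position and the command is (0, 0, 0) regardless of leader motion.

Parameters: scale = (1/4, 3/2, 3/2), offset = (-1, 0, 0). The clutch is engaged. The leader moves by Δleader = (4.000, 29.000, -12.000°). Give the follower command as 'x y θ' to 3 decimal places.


axis x: 1/4·4.000 + -1 = 0.000
axis y: 3/2·29.000 + 0 = 43.500
axis θ: 3/2·-12.000 + 0 = -18.000

0.000 43.500 -18.000


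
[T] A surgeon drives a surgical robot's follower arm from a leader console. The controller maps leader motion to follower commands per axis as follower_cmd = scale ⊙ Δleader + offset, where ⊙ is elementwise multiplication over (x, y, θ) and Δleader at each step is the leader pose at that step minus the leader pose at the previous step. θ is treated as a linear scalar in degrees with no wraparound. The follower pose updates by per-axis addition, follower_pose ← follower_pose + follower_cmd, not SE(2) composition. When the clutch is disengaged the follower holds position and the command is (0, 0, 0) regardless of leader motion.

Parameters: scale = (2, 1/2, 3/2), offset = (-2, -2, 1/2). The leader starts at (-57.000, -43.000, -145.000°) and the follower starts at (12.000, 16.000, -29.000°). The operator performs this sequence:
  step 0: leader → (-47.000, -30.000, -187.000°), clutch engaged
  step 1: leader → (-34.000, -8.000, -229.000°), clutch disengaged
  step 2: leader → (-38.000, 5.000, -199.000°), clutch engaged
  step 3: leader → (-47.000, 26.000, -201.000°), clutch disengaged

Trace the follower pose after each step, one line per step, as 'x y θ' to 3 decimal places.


step 0: Δleader=(10.000, 13.000, -42.000°), engaged; cmd=(18.000, 4.500, -62.500°) → follower=(30.000, 20.500, -91.500°)
step 1: Δleader=(13.000, 22.000, -42.000°), disengaged; cmd=(0,0,0) → follower holds at (30.000, 20.500, -91.500°)
step 2: Δleader=(-4.000, 13.000, 30.000°), engaged; cmd=(-10.000, 4.500, 45.500°) → follower=(20.000, 25.000, -46.000°)
step 3: Δleader=(-9.000, 21.000, -2.000°), disengaged; cmd=(0,0,0) → follower holds at (20.000, 25.000, -46.000°)

30.000 20.500 -91.500
30.000 20.500 -91.500
20.000 25.000 -46.000
20.000 25.000 -46.000


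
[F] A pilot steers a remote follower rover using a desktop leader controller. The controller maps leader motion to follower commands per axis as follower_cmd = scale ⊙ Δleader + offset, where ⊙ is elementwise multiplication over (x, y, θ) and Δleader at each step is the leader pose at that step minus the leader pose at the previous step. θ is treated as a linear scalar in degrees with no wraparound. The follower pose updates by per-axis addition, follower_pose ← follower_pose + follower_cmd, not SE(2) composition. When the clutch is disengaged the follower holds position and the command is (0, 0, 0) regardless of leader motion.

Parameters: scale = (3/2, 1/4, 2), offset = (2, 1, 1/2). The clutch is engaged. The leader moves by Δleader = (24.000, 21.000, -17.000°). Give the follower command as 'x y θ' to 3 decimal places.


axis x: 3/2·24.000 + 2 = 38.000
axis y: 1/4·21.000 + 1 = 6.250
axis θ: 2·-17.000 + 1/2 = -33.500

38.000 6.250 -33.500


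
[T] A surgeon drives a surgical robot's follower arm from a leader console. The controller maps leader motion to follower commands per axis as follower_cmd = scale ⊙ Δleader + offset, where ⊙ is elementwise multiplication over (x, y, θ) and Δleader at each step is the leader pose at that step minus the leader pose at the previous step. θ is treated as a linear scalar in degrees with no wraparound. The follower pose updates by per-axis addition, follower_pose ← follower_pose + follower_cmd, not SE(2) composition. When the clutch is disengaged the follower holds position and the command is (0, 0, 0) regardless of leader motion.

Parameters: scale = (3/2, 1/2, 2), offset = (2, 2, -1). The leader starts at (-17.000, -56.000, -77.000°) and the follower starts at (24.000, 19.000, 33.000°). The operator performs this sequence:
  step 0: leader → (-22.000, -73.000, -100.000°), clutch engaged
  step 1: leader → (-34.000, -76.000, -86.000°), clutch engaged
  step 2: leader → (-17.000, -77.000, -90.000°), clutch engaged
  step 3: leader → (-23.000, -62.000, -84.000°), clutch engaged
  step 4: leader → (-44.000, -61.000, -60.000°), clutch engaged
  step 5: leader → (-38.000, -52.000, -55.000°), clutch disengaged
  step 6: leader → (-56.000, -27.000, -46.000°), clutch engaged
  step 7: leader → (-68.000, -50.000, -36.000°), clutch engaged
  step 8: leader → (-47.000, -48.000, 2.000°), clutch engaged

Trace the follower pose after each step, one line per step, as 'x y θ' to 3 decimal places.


18.500 12.500 -14.000
2.500 13.000 13.000
30.000 14.500 4.000
23.000 24.000 15.000
-6.500 26.500 62.000
-6.500 26.500 62.000
-31.500 41.000 79.000
-47.500 31.500 98.000
-14.000 34.500 173.000

step 0: Δleader=(-5.000, -17.000, -23.000°), engaged; cmd=(-5.500, -6.500, -47.000°) → follower=(18.500, 12.500, -14.000°)
step 1: Δleader=(-12.000, -3.000, 14.000°), engaged; cmd=(-16.000, 0.500, 27.000°) → follower=(2.500, 13.000, 13.000°)
step 2: Δleader=(17.000, -1.000, -4.000°), engaged; cmd=(27.500, 1.500, -9.000°) → follower=(30.000, 14.500, 4.000°)
step 3: Δleader=(-6.000, 15.000, 6.000°), engaged; cmd=(-7.000, 9.500, 11.000°) → follower=(23.000, 24.000, 15.000°)
step 4: Δleader=(-21.000, 1.000, 24.000°), engaged; cmd=(-29.500, 2.500, 47.000°) → follower=(-6.500, 26.500, 62.000°)
step 5: Δleader=(6.000, 9.000, 5.000°), disengaged; cmd=(0,0,0) → follower holds at (-6.500, 26.500, 62.000°)
step 6: Δleader=(-18.000, 25.000, 9.000°), engaged; cmd=(-25.000, 14.500, 17.000°) → follower=(-31.500, 41.000, 79.000°)
step 7: Δleader=(-12.000, -23.000, 10.000°), engaged; cmd=(-16.000, -9.500, 19.000°) → follower=(-47.500, 31.500, 98.000°)
step 8: Δleader=(21.000, 2.000, 38.000°), engaged; cmd=(33.500, 3.000, 75.000°) → follower=(-14.000, 34.500, 173.000°)


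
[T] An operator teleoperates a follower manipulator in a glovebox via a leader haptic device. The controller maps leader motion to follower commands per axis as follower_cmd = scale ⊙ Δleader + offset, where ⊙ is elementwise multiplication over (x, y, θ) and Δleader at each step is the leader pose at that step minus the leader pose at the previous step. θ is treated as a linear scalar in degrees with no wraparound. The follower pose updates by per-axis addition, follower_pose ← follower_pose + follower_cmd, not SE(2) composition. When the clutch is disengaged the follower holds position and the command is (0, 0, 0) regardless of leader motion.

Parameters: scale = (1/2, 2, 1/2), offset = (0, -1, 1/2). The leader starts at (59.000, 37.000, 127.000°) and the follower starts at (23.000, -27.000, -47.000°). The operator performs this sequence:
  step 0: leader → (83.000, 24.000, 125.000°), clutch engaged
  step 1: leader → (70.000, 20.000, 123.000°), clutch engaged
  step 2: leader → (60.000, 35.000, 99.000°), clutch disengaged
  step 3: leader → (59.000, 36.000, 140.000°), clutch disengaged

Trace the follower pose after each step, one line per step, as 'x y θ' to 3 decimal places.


35.000 -54.000 -47.500
28.500 -63.000 -48.000
28.500 -63.000 -48.000
28.500 -63.000 -48.000

step 0: Δleader=(24.000, -13.000, -2.000°), engaged; cmd=(12.000, -27.000, -0.500°) → follower=(35.000, -54.000, -47.500°)
step 1: Δleader=(-13.000, -4.000, -2.000°), engaged; cmd=(-6.500, -9.000, -0.500°) → follower=(28.500, -63.000, -48.000°)
step 2: Δleader=(-10.000, 15.000, -24.000°), disengaged; cmd=(0,0,0) → follower holds at (28.500, -63.000, -48.000°)
step 3: Δleader=(-1.000, 1.000, 41.000°), disengaged; cmd=(0,0,0) → follower holds at (28.500, -63.000, -48.000°)


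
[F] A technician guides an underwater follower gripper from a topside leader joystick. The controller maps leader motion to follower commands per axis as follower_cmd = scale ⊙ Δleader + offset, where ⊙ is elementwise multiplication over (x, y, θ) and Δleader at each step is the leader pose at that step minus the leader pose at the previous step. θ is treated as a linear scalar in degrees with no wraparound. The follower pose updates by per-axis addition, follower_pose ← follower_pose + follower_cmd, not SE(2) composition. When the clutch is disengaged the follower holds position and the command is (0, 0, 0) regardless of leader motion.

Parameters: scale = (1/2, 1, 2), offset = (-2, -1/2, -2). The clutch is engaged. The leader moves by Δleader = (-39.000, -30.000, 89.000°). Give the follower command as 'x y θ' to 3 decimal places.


-21.500 -30.500 176.000

axis x: 1/2·-39.000 + -2 = -21.500
axis y: 1·-30.000 + -1/2 = -30.500
axis θ: 2·89.000 + -2 = 176.000


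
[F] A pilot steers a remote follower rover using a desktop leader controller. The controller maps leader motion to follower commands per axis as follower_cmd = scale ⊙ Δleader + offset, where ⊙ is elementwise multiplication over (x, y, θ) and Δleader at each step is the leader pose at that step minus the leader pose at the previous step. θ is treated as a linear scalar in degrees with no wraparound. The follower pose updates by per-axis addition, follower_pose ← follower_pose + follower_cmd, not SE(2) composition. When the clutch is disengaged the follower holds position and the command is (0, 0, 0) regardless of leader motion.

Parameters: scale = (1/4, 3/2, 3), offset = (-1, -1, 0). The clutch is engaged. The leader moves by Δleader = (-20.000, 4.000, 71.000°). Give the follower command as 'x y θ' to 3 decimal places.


axis x: 1/4·-20.000 + -1 = -6.000
axis y: 3/2·4.000 + -1 = 5.000
axis θ: 3·71.000 + 0 = 213.000

-6.000 5.000 213.000


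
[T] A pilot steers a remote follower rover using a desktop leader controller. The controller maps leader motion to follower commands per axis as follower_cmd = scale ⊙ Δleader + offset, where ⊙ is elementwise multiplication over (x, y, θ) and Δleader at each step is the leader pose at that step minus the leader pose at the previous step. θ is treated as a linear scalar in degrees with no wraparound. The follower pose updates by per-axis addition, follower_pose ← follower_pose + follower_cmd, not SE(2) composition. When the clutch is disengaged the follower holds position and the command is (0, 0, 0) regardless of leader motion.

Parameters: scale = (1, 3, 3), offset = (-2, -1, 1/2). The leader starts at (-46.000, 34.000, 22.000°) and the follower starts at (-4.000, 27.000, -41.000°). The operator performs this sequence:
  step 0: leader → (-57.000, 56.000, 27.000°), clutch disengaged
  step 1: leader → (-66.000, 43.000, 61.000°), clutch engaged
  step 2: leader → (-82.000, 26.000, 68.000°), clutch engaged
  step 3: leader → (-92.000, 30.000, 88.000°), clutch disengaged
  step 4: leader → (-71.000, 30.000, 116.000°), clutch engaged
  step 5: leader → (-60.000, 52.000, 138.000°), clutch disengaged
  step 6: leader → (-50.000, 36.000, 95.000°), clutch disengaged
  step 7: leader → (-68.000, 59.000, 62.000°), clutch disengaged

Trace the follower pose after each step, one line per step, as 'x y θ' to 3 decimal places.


-4.000 27.000 -41.000
-15.000 -13.000 61.500
-33.000 -65.000 83.000
-33.000 -65.000 83.000
-14.000 -66.000 167.500
-14.000 -66.000 167.500
-14.000 -66.000 167.500
-14.000 -66.000 167.500

step 0: Δleader=(-11.000, 22.000, 5.000°), disengaged; cmd=(0,0,0) → follower holds at (-4.000, 27.000, -41.000°)
step 1: Δleader=(-9.000, -13.000, 34.000°), engaged; cmd=(-11.000, -40.000, 102.500°) → follower=(-15.000, -13.000, 61.500°)
step 2: Δleader=(-16.000, -17.000, 7.000°), engaged; cmd=(-18.000, -52.000, 21.500°) → follower=(-33.000, -65.000, 83.000°)
step 3: Δleader=(-10.000, 4.000, 20.000°), disengaged; cmd=(0,0,0) → follower holds at (-33.000, -65.000, 83.000°)
step 4: Δleader=(21.000, 0.000, 28.000°), engaged; cmd=(19.000, -1.000, 84.500°) → follower=(-14.000, -66.000, 167.500°)
step 5: Δleader=(11.000, 22.000, 22.000°), disengaged; cmd=(0,0,0) → follower holds at (-14.000, -66.000, 167.500°)
step 6: Δleader=(10.000, -16.000, -43.000°), disengaged; cmd=(0,0,0) → follower holds at (-14.000, -66.000, 167.500°)
step 7: Δleader=(-18.000, 23.000, -33.000°), disengaged; cmd=(0,0,0) → follower holds at (-14.000, -66.000, 167.500°)


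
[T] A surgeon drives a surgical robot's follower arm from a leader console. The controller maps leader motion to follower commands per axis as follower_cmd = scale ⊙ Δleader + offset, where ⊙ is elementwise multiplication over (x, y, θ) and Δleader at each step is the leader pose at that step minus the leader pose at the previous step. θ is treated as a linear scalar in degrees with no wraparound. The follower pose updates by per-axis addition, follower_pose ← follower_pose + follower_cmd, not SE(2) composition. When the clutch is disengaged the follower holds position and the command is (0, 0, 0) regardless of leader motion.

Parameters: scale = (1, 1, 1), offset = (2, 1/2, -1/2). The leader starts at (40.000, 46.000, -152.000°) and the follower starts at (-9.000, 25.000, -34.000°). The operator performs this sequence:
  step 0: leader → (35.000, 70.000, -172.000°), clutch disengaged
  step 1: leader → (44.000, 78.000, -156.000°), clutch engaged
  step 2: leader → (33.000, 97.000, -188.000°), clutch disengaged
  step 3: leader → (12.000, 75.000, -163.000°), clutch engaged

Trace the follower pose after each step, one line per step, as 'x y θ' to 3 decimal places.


step 0: Δleader=(-5.000, 24.000, -20.000°), disengaged; cmd=(0,0,0) → follower holds at (-9.000, 25.000, -34.000°)
step 1: Δleader=(9.000, 8.000, 16.000°), engaged; cmd=(11.000, 8.500, 15.500°) → follower=(2.000, 33.500, -18.500°)
step 2: Δleader=(-11.000, 19.000, -32.000°), disengaged; cmd=(0,0,0) → follower holds at (2.000, 33.500, -18.500°)
step 3: Δleader=(-21.000, -22.000, 25.000°), engaged; cmd=(-19.000, -21.500, 24.500°) → follower=(-17.000, 12.000, 6.000°)

-9.000 25.000 -34.000
2.000 33.500 -18.500
2.000 33.500 -18.500
-17.000 12.000 6.000


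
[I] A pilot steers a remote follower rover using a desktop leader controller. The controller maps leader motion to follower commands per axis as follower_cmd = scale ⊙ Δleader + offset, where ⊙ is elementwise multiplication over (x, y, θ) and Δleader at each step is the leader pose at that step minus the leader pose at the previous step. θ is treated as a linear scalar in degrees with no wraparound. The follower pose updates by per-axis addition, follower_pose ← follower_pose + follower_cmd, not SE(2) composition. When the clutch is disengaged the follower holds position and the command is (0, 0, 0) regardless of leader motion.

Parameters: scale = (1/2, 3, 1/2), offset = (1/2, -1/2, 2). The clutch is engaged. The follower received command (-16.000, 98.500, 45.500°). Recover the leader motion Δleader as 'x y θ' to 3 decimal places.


-33.000 33.000 87.000

axis x: (-16.000 − 1/2) / (1/2) = -33.000
axis y: (98.500 − -1/2) / (3) = 33.000
axis θ: (45.500 − 2) / (1/2) = 87.000


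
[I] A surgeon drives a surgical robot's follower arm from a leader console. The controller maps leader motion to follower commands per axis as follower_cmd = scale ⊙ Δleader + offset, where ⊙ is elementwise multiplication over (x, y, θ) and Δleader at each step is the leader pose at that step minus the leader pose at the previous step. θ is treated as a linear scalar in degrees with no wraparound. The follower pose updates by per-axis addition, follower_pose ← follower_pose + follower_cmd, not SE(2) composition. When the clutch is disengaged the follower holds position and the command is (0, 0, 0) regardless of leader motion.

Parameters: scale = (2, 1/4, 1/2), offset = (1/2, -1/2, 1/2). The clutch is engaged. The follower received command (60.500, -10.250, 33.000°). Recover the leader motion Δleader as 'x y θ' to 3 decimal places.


axis x: (60.500 − 1/2) / (2) = 30.000
axis y: (-10.250 − -1/2) / (1/4) = -39.000
axis θ: (33.000 − 1/2) / (1/2) = 65.000

30.000 -39.000 65.000


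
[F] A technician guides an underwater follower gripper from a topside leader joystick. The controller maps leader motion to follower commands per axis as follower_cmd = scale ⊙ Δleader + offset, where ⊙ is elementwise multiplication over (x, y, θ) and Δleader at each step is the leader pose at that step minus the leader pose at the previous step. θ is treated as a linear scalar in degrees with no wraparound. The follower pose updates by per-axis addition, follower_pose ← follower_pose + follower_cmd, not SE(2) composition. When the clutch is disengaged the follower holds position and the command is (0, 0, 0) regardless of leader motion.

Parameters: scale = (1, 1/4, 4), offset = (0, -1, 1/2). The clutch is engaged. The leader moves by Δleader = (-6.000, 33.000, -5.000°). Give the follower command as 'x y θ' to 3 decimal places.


-6.000 7.250 -19.500

axis x: 1·-6.000 + 0 = -6.000
axis y: 1/4·33.000 + -1 = 7.250
axis θ: 4·-5.000 + 1/2 = -19.500


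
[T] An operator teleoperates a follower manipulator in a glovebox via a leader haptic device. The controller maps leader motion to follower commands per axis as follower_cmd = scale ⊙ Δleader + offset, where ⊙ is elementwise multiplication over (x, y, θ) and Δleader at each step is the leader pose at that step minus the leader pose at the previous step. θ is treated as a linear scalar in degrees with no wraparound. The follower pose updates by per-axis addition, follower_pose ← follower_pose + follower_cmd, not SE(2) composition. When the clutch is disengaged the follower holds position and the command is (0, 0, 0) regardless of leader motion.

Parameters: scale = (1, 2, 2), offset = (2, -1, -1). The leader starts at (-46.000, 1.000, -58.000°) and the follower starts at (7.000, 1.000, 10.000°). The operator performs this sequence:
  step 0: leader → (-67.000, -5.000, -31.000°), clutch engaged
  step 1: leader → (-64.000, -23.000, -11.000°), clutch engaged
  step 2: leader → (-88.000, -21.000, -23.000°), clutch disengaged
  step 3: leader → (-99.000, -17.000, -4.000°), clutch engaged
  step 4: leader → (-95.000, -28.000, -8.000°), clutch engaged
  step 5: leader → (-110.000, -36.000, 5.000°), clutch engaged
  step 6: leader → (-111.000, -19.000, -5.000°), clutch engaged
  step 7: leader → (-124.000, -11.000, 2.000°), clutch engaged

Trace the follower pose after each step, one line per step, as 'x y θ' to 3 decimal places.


step 0: Δleader=(-21.000, -6.000, 27.000°), engaged; cmd=(-19.000, -13.000, 53.000°) → follower=(-12.000, -12.000, 63.000°)
step 1: Δleader=(3.000, -18.000, 20.000°), engaged; cmd=(5.000, -37.000, 39.000°) → follower=(-7.000, -49.000, 102.000°)
step 2: Δleader=(-24.000, 2.000, -12.000°), disengaged; cmd=(0,0,0) → follower holds at (-7.000, -49.000, 102.000°)
step 3: Δleader=(-11.000, 4.000, 19.000°), engaged; cmd=(-9.000, 7.000, 37.000°) → follower=(-16.000, -42.000, 139.000°)
step 4: Δleader=(4.000, -11.000, -4.000°), engaged; cmd=(6.000, -23.000, -9.000°) → follower=(-10.000, -65.000, 130.000°)
step 5: Δleader=(-15.000, -8.000, 13.000°), engaged; cmd=(-13.000, -17.000, 25.000°) → follower=(-23.000, -82.000, 155.000°)
step 6: Δleader=(-1.000, 17.000, -10.000°), engaged; cmd=(1.000, 33.000, -21.000°) → follower=(-22.000, -49.000, 134.000°)
step 7: Δleader=(-13.000, 8.000, 7.000°), engaged; cmd=(-11.000, 15.000, 13.000°) → follower=(-33.000, -34.000, 147.000°)

-12.000 -12.000 63.000
-7.000 -49.000 102.000
-7.000 -49.000 102.000
-16.000 -42.000 139.000
-10.000 -65.000 130.000
-23.000 -82.000 155.000
-22.000 -49.000 134.000
-33.000 -34.000 147.000


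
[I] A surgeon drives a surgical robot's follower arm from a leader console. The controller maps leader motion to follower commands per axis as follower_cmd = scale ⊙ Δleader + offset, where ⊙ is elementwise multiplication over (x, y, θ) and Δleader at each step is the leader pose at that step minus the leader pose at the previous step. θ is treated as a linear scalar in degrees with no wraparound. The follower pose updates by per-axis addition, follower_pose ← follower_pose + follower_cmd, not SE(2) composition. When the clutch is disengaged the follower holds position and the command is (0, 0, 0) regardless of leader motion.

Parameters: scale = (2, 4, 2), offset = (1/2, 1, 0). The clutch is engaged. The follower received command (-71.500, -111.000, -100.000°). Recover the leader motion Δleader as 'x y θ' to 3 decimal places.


axis x: (-71.500 − 1/2) / (2) = -36.000
axis y: (-111.000 − 1) / (4) = -28.000
axis θ: (-100.000 − 0) / (2) = -50.000

-36.000 -28.000 -50.000


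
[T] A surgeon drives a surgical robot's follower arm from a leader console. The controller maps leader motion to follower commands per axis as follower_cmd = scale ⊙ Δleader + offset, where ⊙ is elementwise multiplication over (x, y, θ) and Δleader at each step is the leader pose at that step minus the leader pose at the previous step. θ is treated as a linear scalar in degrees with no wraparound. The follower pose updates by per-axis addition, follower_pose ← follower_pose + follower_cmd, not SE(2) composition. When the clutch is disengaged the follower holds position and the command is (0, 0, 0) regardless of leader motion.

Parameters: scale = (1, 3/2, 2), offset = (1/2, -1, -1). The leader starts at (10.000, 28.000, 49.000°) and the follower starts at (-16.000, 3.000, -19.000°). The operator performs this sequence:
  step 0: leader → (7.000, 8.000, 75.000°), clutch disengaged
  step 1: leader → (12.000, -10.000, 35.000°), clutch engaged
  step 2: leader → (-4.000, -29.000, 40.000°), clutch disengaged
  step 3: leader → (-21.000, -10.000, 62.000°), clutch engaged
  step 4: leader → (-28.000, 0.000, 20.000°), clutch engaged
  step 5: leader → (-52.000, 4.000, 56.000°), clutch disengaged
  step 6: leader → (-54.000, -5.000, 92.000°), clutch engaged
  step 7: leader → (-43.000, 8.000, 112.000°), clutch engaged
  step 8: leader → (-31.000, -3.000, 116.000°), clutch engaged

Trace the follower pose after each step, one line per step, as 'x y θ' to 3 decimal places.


step 0: Δleader=(-3.000, -20.000, 26.000°), disengaged; cmd=(0,0,0) → follower holds at (-16.000, 3.000, -19.000°)
step 1: Δleader=(5.000, -18.000, -40.000°), engaged; cmd=(5.500, -28.000, -81.000°) → follower=(-10.500, -25.000, -100.000°)
step 2: Δleader=(-16.000, -19.000, 5.000°), disengaged; cmd=(0,0,0) → follower holds at (-10.500, -25.000, -100.000°)
step 3: Δleader=(-17.000, 19.000, 22.000°), engaged; cmd=(-16.500, 27.500, 43.000°) → follower=(-27.000, 2.500, -57.000°)
step 4: Δleader=(-7.000, 10.000, -42.000°), engaged; cmd=(-6.500, 14.000, -85.000°) → follower=(-33.500, 16.500, -142.000°)
step 5: Δleader=(-24.000, 4.000, 36.000°), disengaged; cmd=(0,0,0) → follower holds at (-33.500, 16.500, -142.000°)
step 6: Δleader=(-2.000, -9.000, 36.000°), engaged; cmd=(-1.500, -14.500, 71.000°) → follower=(-35.000, 2.000, -71.000°)
step 7: Δleader=(11.000, 13.000, 20.000°), engaged; cmd=(11.500, 18.500, 39.000°) → follower=(-23.500, 20.500, -32.000°)
step 8: Δleader=(12.000, -11.000, 4.000°), engaged; cmd=(12.500, -17.500, 7.000°) → follower=(-11.000, 3.000, -25.000°)

-16.000 3.000 -19.000
-10.500 -25.000 -100.000
-10.500 -25.000 -100.000
-27.000 2.500 -57.000
-33.500 16.500 -142.000
-33.500 16.500 -142.000
-35.000 2.000 -71.000
-23.500 20.500 -32.000
-11.000 3.000 -25.000


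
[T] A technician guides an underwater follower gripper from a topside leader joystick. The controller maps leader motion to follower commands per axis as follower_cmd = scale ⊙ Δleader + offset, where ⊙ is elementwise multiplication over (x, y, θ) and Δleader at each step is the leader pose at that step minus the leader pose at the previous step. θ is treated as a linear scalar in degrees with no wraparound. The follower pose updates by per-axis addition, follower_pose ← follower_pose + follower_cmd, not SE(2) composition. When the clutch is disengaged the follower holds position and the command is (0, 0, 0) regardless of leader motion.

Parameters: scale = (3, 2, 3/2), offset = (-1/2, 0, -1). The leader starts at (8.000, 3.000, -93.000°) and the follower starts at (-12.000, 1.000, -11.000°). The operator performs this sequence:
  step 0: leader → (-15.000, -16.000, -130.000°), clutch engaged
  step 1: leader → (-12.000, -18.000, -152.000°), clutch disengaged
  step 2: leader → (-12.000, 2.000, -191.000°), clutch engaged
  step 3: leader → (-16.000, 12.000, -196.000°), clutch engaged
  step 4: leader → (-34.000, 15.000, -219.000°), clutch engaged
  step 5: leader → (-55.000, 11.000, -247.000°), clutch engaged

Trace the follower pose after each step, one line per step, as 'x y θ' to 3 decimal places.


step 0: Δleader=(-23.000, -19.000, -37.000°), engaged; cmd=(-69.500, -38.000, -56.500°) → follower=(-81.500, -37.000, -67.500°)
step 1: Δleader=(3.000, -2.000, -22.000°), disengaged; cmd=(0,0,0) → follower holds at (-81.500, -37.000, -67.500°)
step 2: Δleader=(0.000, 20.000, -39.000°), engaged; cmd=(-0.500, 40.000, -59.500°) → follower=(-82.000, 3.000, -127.000°)
step 3: Δleader=(-4.000, 10.000, -5.000°), engaged; cmd=(-12.500, 20.000, -8.500°) → follower=(-94.500, 23.000, -135.500°)
step 4: Δleader=(-18.000, 3.000, -23.000°), engaged; cmd=(-54.500, 6.000, -35.500°) → follower=(-149.000, 29.000, -171.000°)
step 5: Δleader=(-21.000, -4.000, -28.000°), engaged; cmd=(-63.500, -8.000, -43.000°) → follower=(-212.500, 21.000, -214.000°)

-81.500 -37.000 -67.500
-81.500 -37.000 -67.500
-82.000 3.000 -127.000
-94.500 23.000 -135.500
-149.000 29.000 -171.000
-212.500 21.000 -214.000


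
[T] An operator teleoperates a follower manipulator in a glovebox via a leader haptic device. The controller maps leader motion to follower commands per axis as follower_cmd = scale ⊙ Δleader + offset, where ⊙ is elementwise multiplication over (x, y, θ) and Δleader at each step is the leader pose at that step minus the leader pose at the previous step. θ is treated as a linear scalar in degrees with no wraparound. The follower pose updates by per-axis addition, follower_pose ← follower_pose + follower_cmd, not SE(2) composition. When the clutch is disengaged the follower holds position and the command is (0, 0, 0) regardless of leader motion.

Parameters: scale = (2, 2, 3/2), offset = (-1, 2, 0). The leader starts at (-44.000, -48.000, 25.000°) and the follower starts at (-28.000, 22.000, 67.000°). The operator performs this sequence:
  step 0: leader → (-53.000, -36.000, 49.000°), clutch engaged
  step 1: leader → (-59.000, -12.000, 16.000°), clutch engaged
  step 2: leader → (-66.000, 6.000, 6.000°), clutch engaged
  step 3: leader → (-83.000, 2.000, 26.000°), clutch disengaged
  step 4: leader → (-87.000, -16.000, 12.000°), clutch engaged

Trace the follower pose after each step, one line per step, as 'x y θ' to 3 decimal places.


step 0: Δleader=(-9.000, 12.000, 24.000°), engaged; cmd=(-19.000, 26.000, 36.000°) → follower=(-47.000, 48.000, 103.000°)
step 1: Δleader=(-6.000, 24.000, -33.000°), engaged; cmd=(-13.000, 50.000, -49.500°) → follower=(-60.000, 98.000, 53.500°)
step 2: Δleader=(-7.000, 18.000, -10.000°), engaged; cmd=(-15.000, 38.000, -15.000°) → follower=(-75.000, 136.000, 38.500°)
step 3: Δleader=(-17.000, -4.000, 20.000°), disengaged; cmd=(0,0,0) → follower holds at (-75.000, 136.000, 38.500°)
step 4: Δleader=(-4.000, -18.000, -14.000°), engaged; cmd=(-9.000, -34.000, -21.000°) → follower=(-84.000, 102.000, 17.500°)

-47.000 48.000 103.000
-60.000 98.000 53.500
-75.000 136.000 38.500
-75.000 136.000 38.500
-84.000 102.000 17.500


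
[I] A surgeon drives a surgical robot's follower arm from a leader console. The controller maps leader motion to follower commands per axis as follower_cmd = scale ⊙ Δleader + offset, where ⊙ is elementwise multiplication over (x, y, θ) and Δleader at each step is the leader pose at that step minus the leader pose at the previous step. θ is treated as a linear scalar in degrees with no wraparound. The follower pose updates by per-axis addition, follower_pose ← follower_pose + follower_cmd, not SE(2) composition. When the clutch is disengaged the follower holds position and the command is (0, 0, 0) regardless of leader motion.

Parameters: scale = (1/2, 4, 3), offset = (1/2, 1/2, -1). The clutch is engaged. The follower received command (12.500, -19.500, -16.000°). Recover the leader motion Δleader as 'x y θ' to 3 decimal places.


24.000 -5.000 -5.000

axis x: (12.500 − 1/2) / (1/2) = 24.000
axis y: (-19.500 − 1/2) / (4) = -5.000
axis θ: (-16.000 − -1) / (3) = -5.000
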